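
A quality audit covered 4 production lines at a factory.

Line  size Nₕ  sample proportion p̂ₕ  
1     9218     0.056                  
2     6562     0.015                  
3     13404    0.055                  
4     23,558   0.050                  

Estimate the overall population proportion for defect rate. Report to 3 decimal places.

0.048

N = 9218 + 6562 + 13404 + 23558 = 52742.
Overall proportion = Σ (Nₕ/N)·p̂ₕ.
Σ Nₕp̂ₕ = 516.208 + 98.43 + 737.22 + 1177.9 = 2529.758.
2529.758 / 52742 = 0.04796... → 0.048.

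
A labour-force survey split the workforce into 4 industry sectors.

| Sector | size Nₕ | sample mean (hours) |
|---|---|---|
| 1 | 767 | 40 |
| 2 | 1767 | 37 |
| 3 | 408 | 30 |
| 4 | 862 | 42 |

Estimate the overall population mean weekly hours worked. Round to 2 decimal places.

37.99

x̄_st = (Σ Nₕx̄ₕ) / (Σ Nₕ) = (767·40 + 1767·37 + 408·30 + 862·42) / 3804
= 144503 / 3804 = 37.9871... → 37.99.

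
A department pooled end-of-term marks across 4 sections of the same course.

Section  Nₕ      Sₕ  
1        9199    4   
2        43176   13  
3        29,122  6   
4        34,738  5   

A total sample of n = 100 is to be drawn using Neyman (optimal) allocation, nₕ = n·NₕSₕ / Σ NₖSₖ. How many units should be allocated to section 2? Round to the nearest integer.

1: NₕSₕ = 9199·4 = 36796
2: NₕSₕ = 43176·13 = 561288
3: NₕSₕ = 29122·6 = 174732
4: NₕSₕ = 34738·5 = 173690
Σ NₕSₕ = 946506.
n_2 = 100·561288/946506 = 59.301... → 59.

59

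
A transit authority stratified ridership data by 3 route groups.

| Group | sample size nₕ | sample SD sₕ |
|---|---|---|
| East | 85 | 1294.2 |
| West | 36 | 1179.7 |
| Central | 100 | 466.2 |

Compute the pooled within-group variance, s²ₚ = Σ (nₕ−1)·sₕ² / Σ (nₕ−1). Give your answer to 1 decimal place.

Degrees of freedom: 84 + 35 + 99 = 218.
Σ(nₕ−1)sₕ² = 84·1674953.64 + 35·1391692.09 + 99·217342.44 = 210922230.47.
s²ₚ = 210922230.47 / 218 = 967533.167... → 967533.2.

967533.2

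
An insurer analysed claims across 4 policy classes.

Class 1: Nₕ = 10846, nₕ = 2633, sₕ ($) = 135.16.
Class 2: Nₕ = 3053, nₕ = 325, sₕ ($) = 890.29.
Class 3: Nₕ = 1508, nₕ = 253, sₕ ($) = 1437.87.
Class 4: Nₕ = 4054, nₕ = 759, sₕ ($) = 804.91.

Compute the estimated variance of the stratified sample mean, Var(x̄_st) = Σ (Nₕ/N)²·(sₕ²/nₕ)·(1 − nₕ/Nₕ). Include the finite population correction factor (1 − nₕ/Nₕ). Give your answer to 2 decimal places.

126.21

N = 19461. Term for each stratum: Wₕ²sₕ²/nₕ·(1−nₕ/Nₕ).
Var(x̄_st) = 1.63187 + 53.63157 + 40.83509 + 30.10660 = 126.20513 → 126.21.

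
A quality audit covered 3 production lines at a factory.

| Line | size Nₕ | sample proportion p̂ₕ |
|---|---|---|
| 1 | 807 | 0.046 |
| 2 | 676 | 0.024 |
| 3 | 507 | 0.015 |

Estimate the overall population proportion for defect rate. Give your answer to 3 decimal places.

0.031

N = 807 + 676 + 507 = 1990.
Overall proportion = Σ (Nₕ/N)·p̂ₕ.
Σ Nₕp̂ₕ = 37.122 + 16.224 + 7.605 = 60.951.
60.951 / 1990 = 0.03063... → 0.031.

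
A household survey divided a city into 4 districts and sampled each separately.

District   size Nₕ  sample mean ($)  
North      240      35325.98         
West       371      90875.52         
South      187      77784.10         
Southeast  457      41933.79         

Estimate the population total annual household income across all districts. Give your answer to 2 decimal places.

Estimate total by summing Nₕ·x̄ₕ over strata.
240·35325.98 + 371·90875.52 + 187·77784.10 + 457·41933.79 = 8478235.2 + 33714817.92 + 14545626.7 + 19163742.03 = 75902421.85.

75902421.85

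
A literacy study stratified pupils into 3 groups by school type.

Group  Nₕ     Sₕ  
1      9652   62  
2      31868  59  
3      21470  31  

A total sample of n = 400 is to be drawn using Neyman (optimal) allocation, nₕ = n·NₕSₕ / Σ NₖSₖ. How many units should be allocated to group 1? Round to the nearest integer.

1: NₕSₕ = 9652·62 = 598424
2: NₕSₕ = 31868·59 = 1880212
3: NₕSₕ = 21470·31 = 665570
Σ NₕSₕ = 3144206.
n_1 = 400·598424/3144206 = 76.130... → 76.

76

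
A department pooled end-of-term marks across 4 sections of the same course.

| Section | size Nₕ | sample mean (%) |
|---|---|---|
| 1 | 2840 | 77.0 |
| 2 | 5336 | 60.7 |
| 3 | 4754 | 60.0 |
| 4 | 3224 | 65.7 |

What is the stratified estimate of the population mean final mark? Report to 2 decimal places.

N = 2840 + 5336 + 4754 + 3224 = 16154.
The stratified mean weights each stratum mean by its population share Nₕ/N.
Σ Nₕx̄ₕ = 2840·77.0 + 5336·60.7 + 4754·60.0 + 3224·65.7 = 218680 + 323895.2 + 285240 + 211816.8 = 1039632.
Divide by N: 1039632 / 16154 = 64.3576... → 64.36.

64.36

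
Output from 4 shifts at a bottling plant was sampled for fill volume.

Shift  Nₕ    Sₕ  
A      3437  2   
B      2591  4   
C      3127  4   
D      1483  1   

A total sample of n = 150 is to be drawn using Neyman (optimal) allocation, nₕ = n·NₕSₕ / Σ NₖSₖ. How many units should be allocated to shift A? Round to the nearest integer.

33

A: NₕSₕ = 3437·2 = 6874
B: NₕSₕ = 2591·4 = 10364
C: NₕSₕ = 3127·4 = 12508
D: NₕSₕ = 1483·1 = 1483
Σ NₕSₕ = 31229.
n_A = 150·6874/31229 = 33.017... → 33.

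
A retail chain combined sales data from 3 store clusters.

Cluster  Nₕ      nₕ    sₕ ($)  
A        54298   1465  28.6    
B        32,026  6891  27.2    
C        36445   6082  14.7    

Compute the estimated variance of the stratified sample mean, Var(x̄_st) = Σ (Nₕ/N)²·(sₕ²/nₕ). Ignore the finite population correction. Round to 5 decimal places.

N = 122769. Term for each stratum: Wₕ²sₕ²/nₕ.
Var(x̄_st) = 0.10921560 + 0.00730606 + 0.00313103 = 0.11965269 → 0.11965.

0.11965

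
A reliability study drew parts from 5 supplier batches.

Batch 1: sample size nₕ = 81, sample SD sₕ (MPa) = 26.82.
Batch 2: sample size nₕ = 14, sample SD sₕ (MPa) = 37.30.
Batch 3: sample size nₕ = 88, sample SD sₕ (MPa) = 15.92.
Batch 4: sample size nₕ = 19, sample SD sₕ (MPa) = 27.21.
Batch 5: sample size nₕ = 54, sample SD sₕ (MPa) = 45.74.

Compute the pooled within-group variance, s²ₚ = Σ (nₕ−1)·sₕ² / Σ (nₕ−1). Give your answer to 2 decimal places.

1: (81−1)·26.82² = 80·719.3124 = 57544.992
2: (14−1)·37.30² = 13·1391.29 = 18086.77
3: (88−1)·15.92² = 87·253.4464 = 22049.8368
4: (19−1)·27.21² = 18·740.3841 = 13326.9138
5: (54−1)·45.74² = 53·2092.1476 = 110883.8228
Numerator = 221892.3354; denominator = Σ(nₕ−1) = 251.
s²ₚ = 221892.3354/251 = 884.0332... → 884.03.

884.03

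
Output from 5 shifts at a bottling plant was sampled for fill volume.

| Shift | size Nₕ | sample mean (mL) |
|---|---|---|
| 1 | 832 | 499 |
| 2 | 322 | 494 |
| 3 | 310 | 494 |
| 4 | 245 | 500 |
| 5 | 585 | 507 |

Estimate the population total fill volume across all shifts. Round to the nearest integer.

Population total = Σ Nₕ·x̄ₕ (each stratum's size times its mean).
832·499 + 322·494 + 310·494 + 245·500 + 585·507 = 415168 + 159068 + 153140 + 122500 + 296595 = 1146471.

1146471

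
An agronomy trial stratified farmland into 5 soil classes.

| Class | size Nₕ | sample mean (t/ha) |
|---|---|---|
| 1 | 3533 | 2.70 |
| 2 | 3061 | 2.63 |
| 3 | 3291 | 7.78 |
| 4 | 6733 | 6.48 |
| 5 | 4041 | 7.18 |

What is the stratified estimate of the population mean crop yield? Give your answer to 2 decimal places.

5.61

x̄_st = (Σ Nₕx̄ₕ) / (Σ Nₕ) = (3533·2.70 + 3061·2.63 + 3291·7.78 + 6733·6.48 + 4041·7.18) / 20659
= 115837.73 / 20659 = 5.6071... → 5.61.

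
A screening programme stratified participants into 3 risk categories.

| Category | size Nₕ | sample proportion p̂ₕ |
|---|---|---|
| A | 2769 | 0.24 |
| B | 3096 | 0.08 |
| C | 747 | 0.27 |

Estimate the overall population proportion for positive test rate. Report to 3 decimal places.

N = 2769 + 3096 + 747 = 6612.
Overall proportion = Σ (Nₕ/N)·p̂ₕ.
Σ Nₕp̂ₕ = 664.56 + 247.68 + 201.69 = 1113.93.
1113.93 / 6612 = 0.16847... → 0.168.

0.168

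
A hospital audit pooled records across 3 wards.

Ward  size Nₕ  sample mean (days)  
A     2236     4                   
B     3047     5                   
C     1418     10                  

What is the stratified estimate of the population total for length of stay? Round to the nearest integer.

Estimate total by summing Nₕ·x̄ₕ over strata.
2236·4 + 3047·5 + 1418·10 = 8944 + 15235 + 14180 = 38359.

38359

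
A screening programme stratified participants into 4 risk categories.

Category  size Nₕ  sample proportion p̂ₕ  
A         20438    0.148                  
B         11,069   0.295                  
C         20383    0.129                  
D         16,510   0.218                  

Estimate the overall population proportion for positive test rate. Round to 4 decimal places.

0.1830

N = 20438 + 11069 + 20383 + 16510 = 68400.
Overall proportion = Σ (Nₕ/N)·p̂ₕ.
Σ Nₕp̂ₕ = 3024.824 + 3265.355 + 2629.407 + 3599.18 = 12518.766.
12518.766 / 68400 = 0.183023... → 0.1830.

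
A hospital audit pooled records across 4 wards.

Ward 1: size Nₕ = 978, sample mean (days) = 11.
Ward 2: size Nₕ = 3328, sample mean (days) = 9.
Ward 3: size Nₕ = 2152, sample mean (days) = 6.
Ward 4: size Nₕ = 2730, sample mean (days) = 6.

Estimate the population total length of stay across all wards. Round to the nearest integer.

Estimate total by summing Nₕ·x̄ₕ over strata.
978·11 + 3328·9 + 2152·6 + 2730·6 = 10758 + 29952 + 12912 + 16380 = 70002.

70002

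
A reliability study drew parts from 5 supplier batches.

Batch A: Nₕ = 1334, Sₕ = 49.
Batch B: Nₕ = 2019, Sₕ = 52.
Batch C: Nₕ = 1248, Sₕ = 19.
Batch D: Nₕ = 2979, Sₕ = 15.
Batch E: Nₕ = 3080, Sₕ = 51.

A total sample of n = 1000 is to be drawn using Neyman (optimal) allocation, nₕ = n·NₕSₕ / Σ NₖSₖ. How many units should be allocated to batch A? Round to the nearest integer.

Σ NₕSₕ = 1334·49 + 2019·52 + 1248·19 + 2979·15 + 3080·51 = 395831.
Share for A: 65366/395831 = 0.16514.
n_A = 1000 × 0.16514 = 165.136... → 165.

165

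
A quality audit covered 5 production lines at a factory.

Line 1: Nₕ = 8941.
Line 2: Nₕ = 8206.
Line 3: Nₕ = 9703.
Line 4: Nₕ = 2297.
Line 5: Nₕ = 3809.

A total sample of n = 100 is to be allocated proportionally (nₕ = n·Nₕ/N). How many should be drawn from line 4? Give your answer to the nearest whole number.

Share of line 4 = 2297/32956 = 0.06970.
Allocate 100 × 0.06970 = 6.970... → 7.

7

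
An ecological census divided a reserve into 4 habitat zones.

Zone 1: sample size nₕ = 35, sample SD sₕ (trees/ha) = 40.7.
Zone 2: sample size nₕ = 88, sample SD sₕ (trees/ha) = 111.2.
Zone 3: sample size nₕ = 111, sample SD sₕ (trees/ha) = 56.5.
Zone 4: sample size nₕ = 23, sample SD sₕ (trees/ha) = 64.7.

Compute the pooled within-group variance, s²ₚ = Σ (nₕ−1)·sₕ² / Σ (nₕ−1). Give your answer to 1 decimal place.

6226.7

1: (35−1)·40.7² = 34·1656.49 = 56320.66
2: (88−1)·111.2² = 87·12365.44 = 1075793.28
3: (111−1)·56.5² = 110·3192.25 = 351147.5
4: (23−1)·64.7² = 22·4186.09 = 92093.98
Numerator = 1575355.42; denominator = Σ(nₕ−1) = 253.
s²ₚ = 1575355.42/253 = 6226.701... → 6226.7.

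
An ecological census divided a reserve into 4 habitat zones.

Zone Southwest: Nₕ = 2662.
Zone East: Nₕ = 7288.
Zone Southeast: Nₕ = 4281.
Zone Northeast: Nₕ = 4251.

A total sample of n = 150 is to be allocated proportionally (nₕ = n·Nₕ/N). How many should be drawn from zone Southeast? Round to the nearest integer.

Share of zone Southeast = 4281/18482 = 0.23163.
Allocate 150 × 0.23163 = 34.745... → 35.

35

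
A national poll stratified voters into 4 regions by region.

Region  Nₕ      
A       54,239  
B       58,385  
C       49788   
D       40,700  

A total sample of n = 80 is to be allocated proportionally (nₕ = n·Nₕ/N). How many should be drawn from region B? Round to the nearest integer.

23

Share of region B = 58385/203112 = 0.28745.
Allocate 80 × 0.28745 = 22.996... → 23.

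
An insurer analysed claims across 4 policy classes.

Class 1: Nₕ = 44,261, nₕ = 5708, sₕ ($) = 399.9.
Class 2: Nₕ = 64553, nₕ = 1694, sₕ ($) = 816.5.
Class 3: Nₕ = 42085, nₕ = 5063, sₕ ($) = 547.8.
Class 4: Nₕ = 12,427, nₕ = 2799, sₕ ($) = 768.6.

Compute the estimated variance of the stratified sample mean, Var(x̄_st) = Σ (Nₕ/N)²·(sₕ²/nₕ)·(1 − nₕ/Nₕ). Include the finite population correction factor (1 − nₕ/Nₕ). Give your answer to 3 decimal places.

66.066

N = 163326; Wₕ = Nₕ/N.
class 1: (44261/163326)²·399.9²/5708·(1 − 5708/44261) = 1.792205
class 2: (64553/163326)²·816.5²/1694·(1 − 1694/64553) = 59.864894
class 3: (42085/163326)²·547.8²/5063·(1 − 5063/42085) = 3.461885
class 4: (12427/163326)²·768.6²/2799·(1 − 2799/12427) = 0.946650
Sum = 66.065634 → 66.066.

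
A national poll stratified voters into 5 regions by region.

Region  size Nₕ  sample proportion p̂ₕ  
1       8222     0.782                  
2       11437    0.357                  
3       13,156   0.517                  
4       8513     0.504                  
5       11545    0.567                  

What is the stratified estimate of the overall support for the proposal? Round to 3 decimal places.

Wₕ = Nₕ/N with N = 52873: 0.1555, 0.2163, 0.2488, 0.1610, 0.2184.
p̂_st = 0.1555·0.782 + 0.2163·0.357 + 0.2488·0.517 + 0.1610·0.504 + 0.2184·0.567 ≈ 0.53242... → 0.532.

0.532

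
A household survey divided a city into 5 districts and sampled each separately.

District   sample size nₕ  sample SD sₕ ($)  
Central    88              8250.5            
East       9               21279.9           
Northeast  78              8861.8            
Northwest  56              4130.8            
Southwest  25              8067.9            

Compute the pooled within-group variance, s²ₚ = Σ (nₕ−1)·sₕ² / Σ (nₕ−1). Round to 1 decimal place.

72081398.8

Degrees of freedom: 87 + 8 + 77 + 55 + 24 = 251.
Σ(nₕ−1)sₕ² = 87·68070750.25 + 8·452834144.01 + 77·78531499.24 + 55·17063508.64 + 24·65091010.41 = 18092431090.35.
s²ₚ = 18092431090.35 / 251 = 72081398.766... → 72081398.8.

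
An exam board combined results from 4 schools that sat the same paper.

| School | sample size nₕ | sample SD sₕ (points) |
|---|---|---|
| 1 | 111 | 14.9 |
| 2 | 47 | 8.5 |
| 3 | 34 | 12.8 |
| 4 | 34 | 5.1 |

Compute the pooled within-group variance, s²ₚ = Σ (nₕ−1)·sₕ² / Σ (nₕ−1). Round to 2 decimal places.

Degrees of freedom: 110 + 46 + 33 + 33 = 222.
Σ(nₕ−1)sₕ² = 110·222.01 + 46·72.25 + 33·163.84 + 33·26.01 = 34009.65.
s²ₚ = 34009.65 / 222 = 153.1966... → 153.20.

153.20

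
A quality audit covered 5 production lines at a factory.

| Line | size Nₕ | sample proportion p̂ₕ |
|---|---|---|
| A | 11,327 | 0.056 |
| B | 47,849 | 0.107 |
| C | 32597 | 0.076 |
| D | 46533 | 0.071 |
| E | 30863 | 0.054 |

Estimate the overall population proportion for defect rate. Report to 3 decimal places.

N = 11327 + 47849 + 32597 + 46533 + 30863 = 169169.
Overall proportion = Σ (Nₕ/N)·p̂ₕ.
Σ Nₕp̂ₕ = 634.312 + 5119.843 + 2477.372 + 3303.843 + 1666.602 = 13201.972.
13201.972 / 169169 = 0.07804... → 0.078.

0.078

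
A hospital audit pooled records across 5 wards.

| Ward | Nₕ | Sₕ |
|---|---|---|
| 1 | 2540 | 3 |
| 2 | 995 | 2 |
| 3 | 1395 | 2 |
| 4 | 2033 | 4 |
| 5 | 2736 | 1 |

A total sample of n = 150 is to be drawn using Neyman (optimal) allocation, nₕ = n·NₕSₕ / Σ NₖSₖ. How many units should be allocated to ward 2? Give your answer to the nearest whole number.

13

Σ NₕSₕ = 2540·3 + 995·2 + 1395·2 + 2033·4 + 2736·1 = 23268.
Share for 2: 1990/23268 = 0.08553.
n_2 = 150 × 0.08553 = 12.829... → 13.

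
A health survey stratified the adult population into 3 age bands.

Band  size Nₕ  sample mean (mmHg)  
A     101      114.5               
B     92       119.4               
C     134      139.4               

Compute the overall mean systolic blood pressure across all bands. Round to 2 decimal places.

126.08

x̄_st = (Σ Nₕx̄ₕ) / (Σ Nₕ) = (101·114.5 + 92·119.4 + 134·139.4) / 327
= 41228.9 / 327 = 126.0823... → 126.08.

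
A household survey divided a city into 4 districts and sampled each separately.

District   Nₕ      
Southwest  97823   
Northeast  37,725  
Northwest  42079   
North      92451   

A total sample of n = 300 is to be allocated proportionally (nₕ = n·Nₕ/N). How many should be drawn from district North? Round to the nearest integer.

Share of district North = 92451/270078 = 0.34231.
Allocate 300 × 0.34231 = 102.694... → 103.

103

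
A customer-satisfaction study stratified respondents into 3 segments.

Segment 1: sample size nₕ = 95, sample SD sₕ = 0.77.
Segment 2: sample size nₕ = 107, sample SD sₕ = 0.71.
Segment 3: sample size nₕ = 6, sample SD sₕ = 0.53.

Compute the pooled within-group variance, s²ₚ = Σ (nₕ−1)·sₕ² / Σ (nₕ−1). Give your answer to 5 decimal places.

0.53937

Degrees of freedom: 94 + 106 + 5 = 205.
Σ(nₕ−1)sₕ² = 94·0.5929 + 106·0.5041 + 5·0.2809 = 110.5717.
s²ₚ = 110.5717 / 205 = 0.5393741... → 0.53937.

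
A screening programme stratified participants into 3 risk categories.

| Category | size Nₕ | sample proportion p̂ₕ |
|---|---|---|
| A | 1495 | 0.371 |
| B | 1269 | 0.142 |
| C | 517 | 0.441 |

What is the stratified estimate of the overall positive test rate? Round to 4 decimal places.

0.2935

Wₕ = Nₕ/N with N = 3281: 0.4557, 0.3868, 0.1576.
p̂_st = 0.4557·0.371 + 0.3868·0.142 + 0.1576·0.441 ≈ 0.293459... → 0.2935.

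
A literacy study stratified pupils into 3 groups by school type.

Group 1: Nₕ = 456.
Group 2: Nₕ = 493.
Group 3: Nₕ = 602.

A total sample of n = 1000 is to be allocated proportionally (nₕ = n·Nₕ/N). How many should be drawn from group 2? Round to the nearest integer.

318

N = 456 + 493 + 602 = 1551.
n_2 = 1000·493/1551 = 317.859... → 318.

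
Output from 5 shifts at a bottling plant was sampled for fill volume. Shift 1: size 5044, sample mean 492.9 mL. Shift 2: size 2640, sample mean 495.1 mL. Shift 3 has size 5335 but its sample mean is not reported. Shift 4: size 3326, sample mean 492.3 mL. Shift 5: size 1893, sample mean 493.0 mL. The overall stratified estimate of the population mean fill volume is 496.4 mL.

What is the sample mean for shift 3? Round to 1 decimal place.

N = 5044 + 2640 + 5335 + 3326 + 1893 = 18238.
Overall total = μ·N = 496.4·18238 = 9053343.2.
Subtract the known strata: 5044·492.9 + 2640·495.1 + 3326·492.3 + 1893·493.0 = 6363890.4.
Remaining total for shift 3: 9053343.2 − 6363890.4 = 2689452.8.
Divide by its size: 2689452.8 / 5335 = 504.115... → 504.1.

504.1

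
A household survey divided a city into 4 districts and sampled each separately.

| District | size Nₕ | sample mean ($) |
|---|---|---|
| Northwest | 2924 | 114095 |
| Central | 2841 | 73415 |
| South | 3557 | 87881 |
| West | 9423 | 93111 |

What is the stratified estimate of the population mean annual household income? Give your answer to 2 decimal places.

92406.69

N = 18745; weights Wₕ = Nₕ/N = (0.1560, 0.1516, 0.1898, 0.5027).
x̄_st = Σ Wₕ·x̄ₕ = 0.1560·114095 + 0.1516·73415 + 0.1898·87881 + 0.5027·93111 ≈ 92406.6933...
→ 92406.69.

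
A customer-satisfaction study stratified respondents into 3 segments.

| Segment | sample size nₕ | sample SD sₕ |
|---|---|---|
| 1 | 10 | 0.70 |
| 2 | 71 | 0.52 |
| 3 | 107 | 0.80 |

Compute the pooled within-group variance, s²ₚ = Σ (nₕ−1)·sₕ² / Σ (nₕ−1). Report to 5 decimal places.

0.49285

1: (10−1)·0.70² = 9·0.49 = 4.41
2: (71−1)·0.52² = 70·0.2704 = 18.928
3: (107−1)·0.80² = 106·0.64 = 67.84
Numerator = 91.178; denominator = Σ(nₕ−1) = 185.
s²ₚ = 91.178/185 = 0.4928541... → 0.49285.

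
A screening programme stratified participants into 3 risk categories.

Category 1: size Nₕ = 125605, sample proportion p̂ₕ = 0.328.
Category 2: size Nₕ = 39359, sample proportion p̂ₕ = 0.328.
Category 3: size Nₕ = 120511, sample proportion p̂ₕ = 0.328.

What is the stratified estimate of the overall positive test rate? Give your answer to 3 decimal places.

N = 125605 + 39359 + 120511 = 285475.
Overall proportion = Σ (Nₕ/N)·p̂ₕ.
Σ Nₕp̂ₕ = 41198.44 + 12909.752 + 39527.608 = 93635.8.
93635.8 / 285475 = 0.328 → 0.328.

0.328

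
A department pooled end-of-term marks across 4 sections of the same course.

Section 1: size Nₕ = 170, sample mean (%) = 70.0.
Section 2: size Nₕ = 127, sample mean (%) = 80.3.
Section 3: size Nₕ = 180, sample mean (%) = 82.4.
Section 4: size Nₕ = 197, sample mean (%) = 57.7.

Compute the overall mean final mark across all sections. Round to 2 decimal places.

71.66

N = 674; weights Wₕ = Nₕ/N = (0.2522, 0.1884, 0.2671, 0.2923).
x̄_st = Σ Wₕ·x̄ₕ = 0.2522·70.0 + 0.1884·80.3 + 0.2671·82.4 + 0.2923·57.7 ≈ 71.6573...
→ 71.66.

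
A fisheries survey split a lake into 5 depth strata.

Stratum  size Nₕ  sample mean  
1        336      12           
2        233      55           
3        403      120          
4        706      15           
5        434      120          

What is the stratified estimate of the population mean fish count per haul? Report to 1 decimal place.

N = 2112; weights Wₕ = Nₕ/N = (0.1591, 0.1103, 0.1908, 0.3343, 0.2055).
x̄_st = Σ Wₕ·x̄ₕ = 0.1591·12 + 0.1103·55 + 0.1908·120 + 0.3343·15 + 0.2055·120 ≈ 60.548...
→ 60.5.

60.5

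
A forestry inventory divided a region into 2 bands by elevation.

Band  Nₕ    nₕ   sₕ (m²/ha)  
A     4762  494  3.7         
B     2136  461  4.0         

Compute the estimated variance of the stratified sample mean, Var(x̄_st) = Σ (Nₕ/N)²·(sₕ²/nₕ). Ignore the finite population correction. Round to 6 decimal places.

N = 6898; Wₕ = Nₕ/N.
band A: (4762/6898)²·3.7²/494 = 0.013207144
band B: (2136/6898)²·4.0²/461 = 0.003327938
Sum = 0.016535081 → 0.016535.

0.016535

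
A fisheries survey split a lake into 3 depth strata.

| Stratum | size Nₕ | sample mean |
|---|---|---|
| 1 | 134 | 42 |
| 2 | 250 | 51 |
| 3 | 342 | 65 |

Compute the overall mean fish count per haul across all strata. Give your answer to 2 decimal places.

55.93

N = 134 + 250 + 342 = 726.
Overall mean = Σ (Nₕ/N)·x̄ₕ — weight by population share, not a simple average.
Σ Nₕx̄ₕ = 134·42 + 250·51 + 342·65 = 5628 + 12750 + 22230 = 40608.
Divide by N: 40608 / 726 = 55.9339... → 55.93.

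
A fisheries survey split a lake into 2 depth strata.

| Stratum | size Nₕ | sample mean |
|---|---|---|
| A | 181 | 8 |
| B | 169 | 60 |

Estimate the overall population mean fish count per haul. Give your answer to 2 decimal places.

x̄_st = (Σ Nₕx̄ₕ) / (Σ Nₕ) = (181·8 + 169·60) / 350
= 11588 / 350 = 33.1086... → 33.11.

33.11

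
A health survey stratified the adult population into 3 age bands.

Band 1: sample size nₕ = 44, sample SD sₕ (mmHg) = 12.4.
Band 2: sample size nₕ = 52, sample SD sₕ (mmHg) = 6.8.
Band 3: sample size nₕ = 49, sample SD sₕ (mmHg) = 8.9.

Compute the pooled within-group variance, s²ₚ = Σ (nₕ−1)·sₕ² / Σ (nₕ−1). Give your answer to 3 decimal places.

Degrees of freedom: 43 + 51 + 48 = 142.
Σ(nₕ−1)sₕ² = 43·153.76 + 51·46.24 + 48·79.21 = 12772.
s²ₚ = 12772 / 142 = 89.94366... → 89.944.

89.944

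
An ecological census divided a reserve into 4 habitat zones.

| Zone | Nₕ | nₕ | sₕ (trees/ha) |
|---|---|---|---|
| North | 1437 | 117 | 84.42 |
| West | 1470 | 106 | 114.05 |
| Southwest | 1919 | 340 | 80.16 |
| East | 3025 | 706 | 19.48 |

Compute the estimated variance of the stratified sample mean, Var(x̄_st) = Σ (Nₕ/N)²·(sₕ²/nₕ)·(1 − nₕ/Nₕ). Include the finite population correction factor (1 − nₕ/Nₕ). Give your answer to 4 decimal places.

N = 7851; Wₕ = Nₕ/N.
zone North: (1437/7851)²·84.42²/117·(1 − 117/1437) = 1.8745006
zone West: (1470/7851)²·114.05²/106·(1 − 106/1470) = 3.9917788
zone Southwest: (1919/7851)²·80.16²/340·(1 − 340/1919) = 0.9290598
zone East: (3025/7851)²·19.48²/706·(1 − 706/3025) = 0.0611715
Sum = 6.8565106 → 6.8565.

6.8565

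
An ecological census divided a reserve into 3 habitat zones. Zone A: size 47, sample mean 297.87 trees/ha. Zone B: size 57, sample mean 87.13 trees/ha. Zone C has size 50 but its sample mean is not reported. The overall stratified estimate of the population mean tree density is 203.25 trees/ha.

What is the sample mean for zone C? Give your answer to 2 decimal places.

246.68

N = 47 + 57 + 50 = 154.
Overall total = μ·N = 203.25·154 = 31300.5.
Subtract the known strata: 47·297.87 + 57·87.13 = 18966.3.
Remaining total for zone C: 31300.5 − 18966.3 = 12334.2.
Divide by its size: 12334.2 / 50 = 246.684 → 246.68.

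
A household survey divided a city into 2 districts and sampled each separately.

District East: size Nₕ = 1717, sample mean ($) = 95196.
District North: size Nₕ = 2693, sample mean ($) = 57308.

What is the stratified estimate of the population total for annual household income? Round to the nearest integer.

317781976

East: 1717·95196 = 163451532
North: 2693·57308 = 154330444
τ̂ = Σ Nₕx̄ₕ = 317781976.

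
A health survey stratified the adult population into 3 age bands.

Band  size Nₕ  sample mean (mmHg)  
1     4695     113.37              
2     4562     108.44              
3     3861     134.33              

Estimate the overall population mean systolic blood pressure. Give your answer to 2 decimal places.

117.82

N = 13118; weights Wₕ = Nₕ/N = (0.3579, 0.3478, 0.2943).
x̄_st = Σ Wₕ·x̄ₕ = 0.3579·113.37 + 0.3478·108.44 + 0.2943·134.33 ≈ 117.8246...
→ 117.82.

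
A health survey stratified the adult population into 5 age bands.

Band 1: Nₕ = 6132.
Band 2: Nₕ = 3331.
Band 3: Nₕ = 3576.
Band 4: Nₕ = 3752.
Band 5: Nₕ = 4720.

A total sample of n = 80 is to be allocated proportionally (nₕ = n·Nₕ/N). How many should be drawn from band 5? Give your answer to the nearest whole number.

18

Share of band 5 = 4720/21511 = 0.21942.
Allocate 80 × 0.21942 = 17.554... → 18.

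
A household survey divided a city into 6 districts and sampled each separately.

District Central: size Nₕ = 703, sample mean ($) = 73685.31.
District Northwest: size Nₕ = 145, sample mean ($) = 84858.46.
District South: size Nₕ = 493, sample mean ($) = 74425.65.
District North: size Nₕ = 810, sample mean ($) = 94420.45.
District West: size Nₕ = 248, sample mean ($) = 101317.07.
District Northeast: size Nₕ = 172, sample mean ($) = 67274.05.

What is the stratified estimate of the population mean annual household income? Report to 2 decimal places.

83226.54

N = 703 + 145 + 493 + 810 + 248 + 172 = 2571.
The stratified mean weights each stratum mean by its population share Nₕ/N.
Σ Nₕx̄ₕ = 703·73685.31 + 145·84858.46 + 493·74425.65 + 810·94420.45 + 248·101317.07 + 172·67274.05 = 51800772.93 + 12304476.7 + 36691845.45 + 76480564.5 + 25126633.36 + 11571136.6 = 213975429.54.
Divide by N: 213975429.54 / 2571 = 83226.5381... → 83226.54.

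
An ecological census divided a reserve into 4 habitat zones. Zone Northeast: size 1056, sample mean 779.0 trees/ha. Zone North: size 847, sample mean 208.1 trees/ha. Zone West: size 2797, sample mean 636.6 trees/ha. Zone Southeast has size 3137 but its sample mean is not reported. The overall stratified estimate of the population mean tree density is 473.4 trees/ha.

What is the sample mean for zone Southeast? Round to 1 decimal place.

Σ Nₕx̄ₕ = N·μ, so 3137·x̄_Southeast = 7837·473.4 − (1056·779.0 + 847·208.1 + 2797·636.6).
= 3710035.8 − 2779454.9 = 930580.9.
x̄_Southeast = 930580.9 / 3137 = 296.647... → 296.6.

296.6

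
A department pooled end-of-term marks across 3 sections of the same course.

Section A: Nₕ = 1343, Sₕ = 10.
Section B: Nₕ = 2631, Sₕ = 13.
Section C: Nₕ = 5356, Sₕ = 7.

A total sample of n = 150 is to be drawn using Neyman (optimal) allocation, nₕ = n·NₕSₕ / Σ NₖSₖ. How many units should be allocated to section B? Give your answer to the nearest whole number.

60

A: NₕSₕ = 1343·10 = 13430
B: NₕSₕ = 2631·13 = 34203
C: NₕSₕ = 5356·7 = 37492
Σ NₕSₕ = 85125.
n_B = 150·34203/85125 = 60.270... → 60.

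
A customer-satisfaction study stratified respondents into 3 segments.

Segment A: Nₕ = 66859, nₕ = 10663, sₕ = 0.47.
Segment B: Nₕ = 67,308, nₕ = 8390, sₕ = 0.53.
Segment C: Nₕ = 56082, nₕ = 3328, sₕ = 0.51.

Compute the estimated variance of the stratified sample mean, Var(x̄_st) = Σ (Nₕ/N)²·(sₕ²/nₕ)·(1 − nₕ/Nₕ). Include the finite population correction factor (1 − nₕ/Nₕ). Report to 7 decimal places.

0.0000122

N = 190249. Term for each stratum: Wₕ²sₕ²/nₕ·(1−nₕ/Nₕ).
Var(x̄_st) = 0.0000021505 + 0.0000036683 + 0.0000063884 = 0.0000122071 → 0.0000122.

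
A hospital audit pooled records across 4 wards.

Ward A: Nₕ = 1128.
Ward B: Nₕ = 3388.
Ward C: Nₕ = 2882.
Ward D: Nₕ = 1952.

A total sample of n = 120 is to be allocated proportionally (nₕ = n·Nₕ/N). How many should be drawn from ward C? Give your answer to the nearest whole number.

Share of ward C = 2882/9350 = 0.30824.
Allocate 120 × 0.30824 = 36.988... → 37.

37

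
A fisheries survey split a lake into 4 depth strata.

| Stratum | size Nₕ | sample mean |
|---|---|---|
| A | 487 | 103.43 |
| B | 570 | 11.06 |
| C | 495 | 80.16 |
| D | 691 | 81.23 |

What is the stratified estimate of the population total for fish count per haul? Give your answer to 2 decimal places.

Population total = Σ Nₕ·x̄ₕ (each stratum's size times its mean).
487·103.43 + 570·11.06 + 495·80.16 + 691·81.23 = 50370.41 + 6304.2 + 39679.2 + 56129.93 = 152483.74.

152483.74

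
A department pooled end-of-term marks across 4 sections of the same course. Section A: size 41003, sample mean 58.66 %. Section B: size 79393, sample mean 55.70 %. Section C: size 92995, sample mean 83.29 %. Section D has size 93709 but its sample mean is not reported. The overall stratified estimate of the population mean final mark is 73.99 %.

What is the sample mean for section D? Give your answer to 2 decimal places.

86.96

Σ Nₕx̄ₕ = N·μ, so 93709·x̄_D = 307100·73.99 − (41003·58.66 + 79393·55.70 + 92995·83.29).
= 22722329 − 14572979.63 = 8149349.37.
x̄_D = 8149349.37 / 93709 = 86.9644... → 86.96.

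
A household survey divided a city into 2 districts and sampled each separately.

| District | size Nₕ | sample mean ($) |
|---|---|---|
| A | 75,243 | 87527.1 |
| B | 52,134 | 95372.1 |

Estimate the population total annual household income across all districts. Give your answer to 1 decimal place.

Population total = Σ Nₕ·x̄ₕ (each stratum's size times its mean).
75243·87527.1 + 52134·95372.1 = 6585801585.3 + 4972129061.4 = 11557930646.7.

11557930646.7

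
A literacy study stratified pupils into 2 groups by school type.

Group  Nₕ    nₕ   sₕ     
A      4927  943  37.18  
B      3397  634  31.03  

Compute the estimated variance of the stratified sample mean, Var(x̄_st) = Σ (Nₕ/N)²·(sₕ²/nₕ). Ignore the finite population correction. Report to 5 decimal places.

N = 8324. Term for each stratum: Wₕ²sₕ²/nₕ.
Var(x̄_st) = 0.51357995 + 0.25293052 = 0.76651047 → 0.76651.

0.76651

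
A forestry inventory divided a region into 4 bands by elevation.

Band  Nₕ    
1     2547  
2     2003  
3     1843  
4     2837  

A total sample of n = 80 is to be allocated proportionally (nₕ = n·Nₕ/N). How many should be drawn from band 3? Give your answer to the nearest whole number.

16

Share of band 3 = 1843/9230 = 0.19967.
Allocate 80 × 0.19967 = 15.974... → 16.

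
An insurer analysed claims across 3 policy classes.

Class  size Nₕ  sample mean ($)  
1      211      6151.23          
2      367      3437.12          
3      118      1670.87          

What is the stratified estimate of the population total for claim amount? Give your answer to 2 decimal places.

2756495.23

Population total = Σ Nₕ·x̄ₕ (each stratum's size times its mean).
211·6151.23 + 367·3437.12 + 118·1670.87 = 1297909.53 + 1261423.04 + 197162.66 = 2756495.23.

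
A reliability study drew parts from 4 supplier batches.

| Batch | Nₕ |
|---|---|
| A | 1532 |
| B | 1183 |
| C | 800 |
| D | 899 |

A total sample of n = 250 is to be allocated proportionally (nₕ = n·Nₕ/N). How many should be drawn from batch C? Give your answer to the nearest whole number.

45

Share of batch C = 800/4414 = 0.18124.
Allocate 250 × 0.18124 = 45.310... → 45.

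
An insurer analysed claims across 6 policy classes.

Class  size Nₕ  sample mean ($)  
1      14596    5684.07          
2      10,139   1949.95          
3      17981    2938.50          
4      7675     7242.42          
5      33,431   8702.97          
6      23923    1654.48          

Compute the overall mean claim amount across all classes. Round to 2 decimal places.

N = 107745; weights Wₕ = Nₕ/N = (0.1355, 0.0941, 0.1669, 0.0712, 0.3103, 0.2220).
x̄_st = Σ Wₕ·x̄ₕ = 0.1355·5684.07 + 0.0941·1949.95 + 0.1669·2938.50 + 0.0712·7242.42 + 0.3103·8702.97 + 0.2220·1654.48 ≈ 5027.4916...
→ 5027.49.

5027.49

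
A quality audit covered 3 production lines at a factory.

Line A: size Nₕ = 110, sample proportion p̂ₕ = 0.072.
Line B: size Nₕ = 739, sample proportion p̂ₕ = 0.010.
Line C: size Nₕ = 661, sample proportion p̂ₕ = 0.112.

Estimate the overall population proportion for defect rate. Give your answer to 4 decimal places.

0.0592

Wₕ = Nₕ/N with N = 1510: 0.0728, 0.4894, 0.4377.
p̂_st = 0.0728·0.072 + 0.4894·0.010 + 0.4377·0.112 ≈ 0.059167... → 0.0592.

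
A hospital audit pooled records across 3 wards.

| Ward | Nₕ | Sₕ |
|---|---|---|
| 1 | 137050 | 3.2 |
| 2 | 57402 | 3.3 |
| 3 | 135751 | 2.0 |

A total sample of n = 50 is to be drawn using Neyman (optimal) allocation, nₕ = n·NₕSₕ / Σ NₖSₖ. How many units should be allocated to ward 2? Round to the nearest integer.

Σ NₕSₕ = 137050·3.2 + 57402·3.3 + 135751·2.0 = 899488.6.
Share for 2: 189426.6/899488.6 = 0.21059.
n_2 = 50 × 0.21059 = 10.530... → 11.

11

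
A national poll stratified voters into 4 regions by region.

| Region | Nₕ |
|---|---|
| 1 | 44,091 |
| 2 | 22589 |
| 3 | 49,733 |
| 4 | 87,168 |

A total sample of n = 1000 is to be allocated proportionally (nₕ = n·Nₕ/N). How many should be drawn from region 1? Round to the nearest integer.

Share of region 1 = 44091/203581 = 0.21658.
Allocate 1000 × 0.21658 = 216.577... → 217.

217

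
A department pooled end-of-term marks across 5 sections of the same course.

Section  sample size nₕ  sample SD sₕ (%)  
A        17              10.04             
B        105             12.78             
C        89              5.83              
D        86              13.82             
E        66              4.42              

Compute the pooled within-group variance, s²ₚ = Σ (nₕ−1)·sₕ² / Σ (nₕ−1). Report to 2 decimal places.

A: (17−1)·10.04² = 16·100.8016 = 1612.8256
B: (105−1)·12.78² = 104·163.3284 = 16986.1536
C: (89−1)·5.83² = 88·33.9889 = 2991.0232
D: (86−1)·13.82² = 85·190.9924 = 16234.354
E: (66−1)·4.42² = 65·19.5364 = 1269.866
Numerator = 39094.2224; denominator = Σ(nₕ−1) = 358.
s²ₚ = 39094.2224/358 = 109.2017... → 109.20.

109.20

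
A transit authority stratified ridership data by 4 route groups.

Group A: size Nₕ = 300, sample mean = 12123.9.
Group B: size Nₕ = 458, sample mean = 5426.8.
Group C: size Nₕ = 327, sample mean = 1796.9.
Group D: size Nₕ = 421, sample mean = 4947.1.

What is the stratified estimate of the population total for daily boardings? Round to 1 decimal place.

Estimate total by summing Nₕ·x̄ₕ over strata.
300·12123.9 + 458·5426.8 + 327·1796.9 + 421·4947.1 = 3637170 + 2485474.4 + 587586.3 + 2082729.1 = 8792959.8.

8792959.8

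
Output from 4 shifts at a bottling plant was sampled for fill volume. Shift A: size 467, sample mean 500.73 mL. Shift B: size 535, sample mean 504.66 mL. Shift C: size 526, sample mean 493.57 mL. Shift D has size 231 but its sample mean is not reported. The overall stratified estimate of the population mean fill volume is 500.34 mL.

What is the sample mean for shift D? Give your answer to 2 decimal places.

Σ Nₕx̄ₕ = N·μ, so 231·x̄_D = 1759·500.34 − (467·500.73 + 535·504.66 + 526·493.57).
= 880098.06 − 763451.83 = 116646.23.
x̄_D = 116646.23 / 231 = 504.9620... → 504.96.

504.96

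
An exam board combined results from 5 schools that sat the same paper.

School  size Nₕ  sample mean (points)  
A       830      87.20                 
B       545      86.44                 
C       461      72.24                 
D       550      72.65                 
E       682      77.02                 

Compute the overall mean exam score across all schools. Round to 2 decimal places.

79.95

N = 3068; weights Wₕ = Nₕ/N = (0.2705, 0.1776, 0.1503, 0.1793, 0.2223).
x̄_st = Σ Wₕ·x̄ₕ = 0.2705·87.20 + 0.1776·86.44 + 0.1503·72.24 + 0.1793·72.65 + 0.2223·77.02 ≈ 79.9458...
→ 79.95.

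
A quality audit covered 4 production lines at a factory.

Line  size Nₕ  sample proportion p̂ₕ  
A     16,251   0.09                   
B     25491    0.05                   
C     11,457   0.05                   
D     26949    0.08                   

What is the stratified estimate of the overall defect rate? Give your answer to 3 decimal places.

Wₕ = Nₕ/N with N = 80148: 0.2028, 0.3180, 0.1429, 0.3362.
p̂_st = 0.2028·0.09 + 0.3180·0.05 + 0.1429·0.05 + 0.3362·0.08 ≈ 0.06820... → 0.068.

0.068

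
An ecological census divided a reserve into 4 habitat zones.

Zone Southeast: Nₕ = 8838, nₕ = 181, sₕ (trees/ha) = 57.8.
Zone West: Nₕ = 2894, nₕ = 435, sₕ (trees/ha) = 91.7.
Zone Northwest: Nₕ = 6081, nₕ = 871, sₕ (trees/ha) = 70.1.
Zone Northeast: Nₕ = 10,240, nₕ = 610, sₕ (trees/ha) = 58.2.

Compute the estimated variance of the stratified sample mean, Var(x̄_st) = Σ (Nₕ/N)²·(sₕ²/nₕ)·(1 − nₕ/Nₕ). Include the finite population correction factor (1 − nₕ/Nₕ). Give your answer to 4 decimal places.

N = 28053; Wₕ = Nₕ/N.
zone Southeast: (8838/28053)²·57.8²/181·(1 − 181/8838) = 1.7944853
zone West: (2894/28053)²·91.7²/435·(1 − 435/2894) = 0.1748026
zone Northwest: (6081/28053)²·70.1²/871·(1 − 871/6081) = 0.2271287
zone Northeast: (10240/28053)²·58.2²/610·(1 − 610/10240) = 0.6957989
Sum = 2.8922154 → 2.8922.

2.8922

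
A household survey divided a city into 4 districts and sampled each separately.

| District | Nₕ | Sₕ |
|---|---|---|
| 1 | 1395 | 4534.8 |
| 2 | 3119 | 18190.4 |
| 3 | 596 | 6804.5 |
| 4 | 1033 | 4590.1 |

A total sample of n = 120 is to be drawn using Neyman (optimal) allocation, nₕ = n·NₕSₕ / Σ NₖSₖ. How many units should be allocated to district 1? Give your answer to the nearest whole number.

Σ NₕSₕ = 1395·4534.8 + 3119·18190.4 + 596·6804.5 + 1033·4590.1 = 71858958.9.
Share for 1: 6326046/71858958.9 = 0.08803.
n_1 = 120 × 0.08803 = 10.564... → 11.

11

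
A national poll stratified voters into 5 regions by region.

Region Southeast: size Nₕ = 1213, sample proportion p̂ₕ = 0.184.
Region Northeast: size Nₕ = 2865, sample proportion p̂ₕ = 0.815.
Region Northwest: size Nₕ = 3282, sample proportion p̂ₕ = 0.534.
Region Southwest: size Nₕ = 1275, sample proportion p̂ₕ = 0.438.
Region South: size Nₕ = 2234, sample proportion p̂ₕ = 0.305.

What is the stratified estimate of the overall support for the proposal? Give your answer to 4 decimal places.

0.5107

Wₕ = Nₕ/N with N = 10869: 0.1116, 0.2636, 0.3020, 0.1173, 0.2055.
p̂_st = 0.1116·0.184 + 0.2636·0.815 + 0.3020·0.534 + 0.1173·0.438 + 0.2055·0.305 ≈ 0.510679... → 0.5107.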